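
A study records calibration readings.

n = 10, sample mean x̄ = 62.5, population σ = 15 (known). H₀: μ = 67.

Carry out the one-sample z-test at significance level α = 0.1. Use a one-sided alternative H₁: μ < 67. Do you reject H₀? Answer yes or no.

SE = σ/√n = 15/√10 = 4.7434
z = (x̄−μ₀)/SE = (62.5−67)/4.7434 = -0.9487
p-value (one-sided, H₁ less) = 0.17139
At α=0.1: p ≥ α → fail to reject H₀

reject H₀: no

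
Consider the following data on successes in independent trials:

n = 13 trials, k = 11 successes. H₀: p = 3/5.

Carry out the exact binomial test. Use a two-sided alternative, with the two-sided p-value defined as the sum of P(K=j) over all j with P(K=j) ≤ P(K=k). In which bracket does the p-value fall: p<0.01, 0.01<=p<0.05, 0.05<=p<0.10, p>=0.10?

p-value bracket: 0.05<=p<0.10

Exact binomial: n=13, k=11, p₀=3/5=0.6000
P(X=j) = C(n,j)·p₀^j·(1−p₀)^(n−j); p = Σ P(X=j) over j with P(X=j) ≤ P(X=11)
p-value (two-sided) = 0.08999
→ bracket: 0.05<=p<0.10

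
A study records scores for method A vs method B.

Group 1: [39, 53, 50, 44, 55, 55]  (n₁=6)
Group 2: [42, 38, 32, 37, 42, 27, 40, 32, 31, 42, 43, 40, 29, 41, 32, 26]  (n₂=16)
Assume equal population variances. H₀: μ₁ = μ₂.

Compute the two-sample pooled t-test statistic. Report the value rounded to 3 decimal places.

x̄₁=49.333, s₁=6.532, n₁=6
x̄₂=35.875, s₂=5.898, n₂=16
s_p² = [5·6.532² + 15·5.898²]/20 = 36.7542
SE = √(s_p²·(1/6+1/16)) = 2.9022
t = (49.333−35.875)/2.9022 = 4.6373
df = 20

test statistic = 4.637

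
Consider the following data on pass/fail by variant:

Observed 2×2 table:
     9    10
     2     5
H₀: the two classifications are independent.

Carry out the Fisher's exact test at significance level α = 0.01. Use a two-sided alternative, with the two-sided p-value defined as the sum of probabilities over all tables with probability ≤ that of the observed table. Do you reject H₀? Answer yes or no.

reject H₀: no

Margins: r₁=19, r₂=7, c₁=11, c₂=15, n=26
p_obs = C(19,9)·C(7,2)/C(26,11); sum pmf over tables with pmf ≤ p_obs
p-value (two-sided) = 0.65761
At α=0.01: p ≥ α → fail to reject H₀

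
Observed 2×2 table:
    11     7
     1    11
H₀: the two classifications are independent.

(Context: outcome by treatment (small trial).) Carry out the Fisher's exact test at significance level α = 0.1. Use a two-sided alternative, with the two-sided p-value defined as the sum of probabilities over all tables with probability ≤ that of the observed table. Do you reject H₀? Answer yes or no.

Margins: r₁=18, r₂=12, c₁=12, c₂=18, n=30
p_obs = C(18,11)·C(12,1)/C(30,12); sum pmf over tables with pmf ≤ p_obs
p-value (two-sided) = 0.00682
At α=0.1: p < α → reject H₀

reject H₀: yes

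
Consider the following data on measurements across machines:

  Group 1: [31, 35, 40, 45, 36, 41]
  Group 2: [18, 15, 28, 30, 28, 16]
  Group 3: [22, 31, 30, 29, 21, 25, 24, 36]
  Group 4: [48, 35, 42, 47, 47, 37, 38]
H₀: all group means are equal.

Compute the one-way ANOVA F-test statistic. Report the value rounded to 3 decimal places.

test statistic = 17.418

Group means [38.00, 22.50, 27.25, 42.00], grand mean 32.407
SSB = Σnᵢ(x̄ᵢ−x̄)² = 1633.519; SSW = ΣΣ(x−x̄ᵢ)² = 719.000
MSB = 1633.519/3 = 544.5062; MSW = 719.000/23 = 31.2609
F = MSB/MSW = 17.4181
df = (3, 23)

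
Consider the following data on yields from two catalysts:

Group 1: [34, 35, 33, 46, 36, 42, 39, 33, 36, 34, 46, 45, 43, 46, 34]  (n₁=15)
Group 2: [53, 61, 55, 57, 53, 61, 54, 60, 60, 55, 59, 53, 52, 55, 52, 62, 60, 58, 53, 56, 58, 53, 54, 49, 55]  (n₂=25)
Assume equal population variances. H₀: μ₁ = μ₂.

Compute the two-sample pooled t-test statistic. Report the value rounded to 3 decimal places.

x̄₁=38.800, s₁=5.267, n₁=15
x̄₂=55.920, s₂=3.475, n₂=25
s_p² = [14·5.267² + 24·3.475²]/38 = 17.8484
SE = √(s_p²·(1/15+1/25)) = 1.3798
t = (38.800−55.920)/1.3798 = -12.4076
df = 38

test statistic = -12.408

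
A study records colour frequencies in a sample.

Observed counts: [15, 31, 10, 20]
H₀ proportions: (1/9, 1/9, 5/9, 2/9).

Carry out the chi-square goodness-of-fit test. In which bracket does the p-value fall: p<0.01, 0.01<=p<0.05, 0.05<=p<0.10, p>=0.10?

n = 76; E_i = n·p_i = [8.44, 8.44, 42.22, 16.89]
χ² = (15−8.44)²/8.44 + (31−8.44)²/8.44 + (10−42.22)²/42.22 + (20−16.89)²/16.89 = 90.5000
df = 3
p-value (upper-tail) = 0.00000
→ bracket: p<0.01

p-value bracket: p<0.01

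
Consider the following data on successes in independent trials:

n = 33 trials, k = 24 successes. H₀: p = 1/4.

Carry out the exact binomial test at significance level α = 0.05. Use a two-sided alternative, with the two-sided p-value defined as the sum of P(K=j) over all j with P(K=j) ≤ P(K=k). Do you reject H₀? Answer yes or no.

reject H₀: yes

Exact binomial: n=33, k=24, p₀=1/4=0.2500
P(X=j) = C(n,j)·p₀^j·(1−p₀)^(n−j); p = Σ P(X=j) over j with P(X=j) ≤ P(X=24)
p-value (two-sided) = 0.00000
At α=0.05: p < α → reject H₀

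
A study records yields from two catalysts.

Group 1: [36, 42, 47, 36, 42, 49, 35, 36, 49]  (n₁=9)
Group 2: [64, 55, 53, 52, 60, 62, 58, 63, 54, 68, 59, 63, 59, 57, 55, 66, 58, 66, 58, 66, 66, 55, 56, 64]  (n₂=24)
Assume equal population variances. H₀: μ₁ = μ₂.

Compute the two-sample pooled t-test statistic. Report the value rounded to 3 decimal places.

x̄₁=41.333, s₁=5.874, n₁=9
x̄₂=59.875, s₂=4.776, n₂=24
s_p² = [8·5.874² + 23·4.776²]/31 = 25.8266
SE = √(s_p²·(1/9+1/24)) = 1.9864
t = (41.333−59.875)/1.9864 = -9.3344
df = 31

test statistic = -9.334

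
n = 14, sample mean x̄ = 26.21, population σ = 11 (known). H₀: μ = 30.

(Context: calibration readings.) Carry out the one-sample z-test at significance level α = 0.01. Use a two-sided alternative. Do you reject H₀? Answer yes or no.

SE = σ/√n = 11/√14 = 2.9399
z = (x̄−μ₀)/SE = (26.21−30)/2.9399 = -1.2892
p-value (two-sided) = 0.19734
At α=0.01: p ≥ α → fail to reject H₀

reject H₀: no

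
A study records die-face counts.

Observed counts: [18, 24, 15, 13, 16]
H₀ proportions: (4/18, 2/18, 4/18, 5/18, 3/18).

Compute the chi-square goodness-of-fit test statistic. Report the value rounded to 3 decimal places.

test statistic = 27.941

n = 86; E_i = n·p_i = [19.11, 9.56, 19.11, 23.89, 14.33]
χ² = (18−19.11)²/19.11 + (24−9.56)²/9.56 + (15−19.11)²/19.11 + (13−23.89)²/23.89 + (16−14.33)²/14.33 = 27.9407
df = 4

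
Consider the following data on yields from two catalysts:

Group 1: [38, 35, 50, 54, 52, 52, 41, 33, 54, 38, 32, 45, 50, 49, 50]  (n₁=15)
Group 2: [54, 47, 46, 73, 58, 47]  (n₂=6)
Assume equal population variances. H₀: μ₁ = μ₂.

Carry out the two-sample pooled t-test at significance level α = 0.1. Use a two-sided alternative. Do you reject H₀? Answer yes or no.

reject H₀: yes

x̄₁=44.867, s₁=7.918, n₁=15
x̄₂=54.167, s₂=10.381, n₂=6
s_p² = [14·7.918² + 5·10.381²]/19 = 74.5561
SE = √(s_p²·(1/15+1/6)) = 4.1709
t = (44.867−54.167)/4.1709 = -2.2297
df = 19
p-value (two-sided) = 0.03803
At α=0.1: p < α → reject H₀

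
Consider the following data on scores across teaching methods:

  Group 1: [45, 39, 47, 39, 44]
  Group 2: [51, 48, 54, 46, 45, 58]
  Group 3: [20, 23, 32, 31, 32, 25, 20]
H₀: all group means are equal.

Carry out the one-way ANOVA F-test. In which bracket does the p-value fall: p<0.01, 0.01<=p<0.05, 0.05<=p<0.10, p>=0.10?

p-value bracket: p<0.01

Group means [42.80, 50.33, 26.14], grand mean 38.833
SSB = Σnᵢ(x̄ᵢ−x̄)² = 1999.510; SSW = ΣΣ(x−x̄ᵢ)² = 356.990
MSB = 1999.510/2 = 999.7548; MSW = 356.990/15 = 23.7994
F = MSB/MSW = 42.0076
df = (2, 15)
p-value (upper-tail) = 0.00000
→ bracket: p<0.01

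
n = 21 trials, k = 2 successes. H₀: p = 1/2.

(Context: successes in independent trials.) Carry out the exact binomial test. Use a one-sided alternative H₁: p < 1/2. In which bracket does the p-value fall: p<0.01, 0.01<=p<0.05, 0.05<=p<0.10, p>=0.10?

p-value bracket: p<0.01

Exact binomial: n=21, k=2, p₀=1/2=0.5000
P(X≤2) from Σ C(n,i)·p₀^i·(1−p₀)^(n−i)
p-value (one-sided, H₁ less) = 0.00011
→ bracket: p<0.01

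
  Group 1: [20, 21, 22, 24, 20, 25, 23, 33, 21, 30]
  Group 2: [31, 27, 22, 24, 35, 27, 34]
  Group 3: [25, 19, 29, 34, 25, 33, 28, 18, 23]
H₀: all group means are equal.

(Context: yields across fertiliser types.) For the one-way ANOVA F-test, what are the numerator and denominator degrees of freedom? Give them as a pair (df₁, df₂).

degrees of freedom = [2, 23]

k = 3 groups, N = 26 total
df = (k−1, N−k) = (3−1, 26−3) = (2, 23)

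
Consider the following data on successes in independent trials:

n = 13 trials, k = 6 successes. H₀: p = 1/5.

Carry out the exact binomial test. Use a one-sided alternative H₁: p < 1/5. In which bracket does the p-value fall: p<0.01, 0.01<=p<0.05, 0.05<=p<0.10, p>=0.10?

p-value bracket: p>=0.10

Exact binomial: n=13, k=6, p₀=1/5=0.2000
P(X≤6) from Σ C(n,i)·p₀^i·(1−p₀)^(n−i)
p-value (one-sided, H₁ less) = 0.99300
→ bracket: p>=0.10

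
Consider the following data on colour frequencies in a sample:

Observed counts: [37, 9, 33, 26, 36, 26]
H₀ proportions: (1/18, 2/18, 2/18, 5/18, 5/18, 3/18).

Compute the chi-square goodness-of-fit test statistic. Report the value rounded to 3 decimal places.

n = 167; E_i = n·p_i = [9.28, 18.56, 18.56, 46.39, 46.39, 27.83]
χ² = (37−9.28)²/9.28 + (9−18.56)²/18.56 + (33−18.56)²/18.56 + (26−46.39)²/46.39 + (36−46.39)²/46.39 + (26−27.83)²/27.83 = 110.4084
df = 5

test statistic = 110.408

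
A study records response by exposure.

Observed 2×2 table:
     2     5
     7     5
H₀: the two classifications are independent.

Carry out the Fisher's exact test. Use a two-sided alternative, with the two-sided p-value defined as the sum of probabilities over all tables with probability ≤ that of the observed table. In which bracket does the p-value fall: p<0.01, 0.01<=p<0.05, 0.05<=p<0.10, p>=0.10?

p-value bracket: p>=0.10

Margins: r₁=7, r₂=12, c₁=9, c₂=10, n=19
p_obs = C(7,2)·C(12,7)/C(19,9); sum pmf over tables with pmf ≤ p_obs
p-value (two-sided) = 0.34985
→ bracket: p>=0.10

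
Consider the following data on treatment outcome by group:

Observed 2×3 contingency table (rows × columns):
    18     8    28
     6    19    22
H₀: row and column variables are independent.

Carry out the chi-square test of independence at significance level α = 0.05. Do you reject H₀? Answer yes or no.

reject H₀: yes

Row totals [54, 47], col totals [24, 27, 50], n=101
χ² = (18−12.83)²/12.83 + (8−14.44)²/14.44 + (28−26.73)²/26.73 + (6−11.17)²/11.17 + (19−12.56)²/12.56 + (22−23.27)²/23.27 = 10.7681
df = 2
p-value (upper-tail) = 0.00459
At α=0.05: p < α → reject H₀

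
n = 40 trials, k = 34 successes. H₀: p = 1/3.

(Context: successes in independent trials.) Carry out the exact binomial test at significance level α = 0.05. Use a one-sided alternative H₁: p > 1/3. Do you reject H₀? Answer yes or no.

reject H₀: yes

Exact binomial: n=40, k=34, p₀=1/3=0.3333
P(X≥34) from Σ C(n,i)·p₀^i·(1−p₀)^(n−i)
p-value (one-sided, H₁ greater) = 0.00000
At α=0.05: p < α → reject H₀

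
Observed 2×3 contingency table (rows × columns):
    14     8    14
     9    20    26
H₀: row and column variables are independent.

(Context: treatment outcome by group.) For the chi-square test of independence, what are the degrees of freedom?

df = (r−1)(c−1) = (2−1)·(3−1) = 2

degrees of freedom = 2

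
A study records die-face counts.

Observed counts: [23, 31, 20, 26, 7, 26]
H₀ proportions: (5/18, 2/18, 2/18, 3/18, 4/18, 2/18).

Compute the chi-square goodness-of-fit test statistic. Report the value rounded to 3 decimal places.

n = 133; E_i = n·p_i = [36.94, 14.78, 14.78, 22.17, 29.56, 14.78]
χ² = (23−36.94)²/36.94 + (31−14.78)²/14.78 + (20−14.78)²/14.78 + (26−22.17)²/22.17 + (7−29.56)²/29.56 + (26−14.78)²/14.78 = 51.3150
df = 5

test statistic = 51.315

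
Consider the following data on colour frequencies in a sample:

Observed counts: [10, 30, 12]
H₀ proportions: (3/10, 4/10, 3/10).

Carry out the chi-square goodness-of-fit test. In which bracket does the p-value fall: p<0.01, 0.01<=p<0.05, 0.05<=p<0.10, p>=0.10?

p-value bracket: 0.01<=p<0.05

n = 52; E_i = n·p_i = [15.60, 20.80, 15.60]
χ² = (10−15.60)²/15.60 + (30−20.80)²/20.80 + (12−15.60)²/15.60 = 6.9103
df = 2
p-value (upper-tail) = 0.03158
→ bracket: 0.01<=p<0.05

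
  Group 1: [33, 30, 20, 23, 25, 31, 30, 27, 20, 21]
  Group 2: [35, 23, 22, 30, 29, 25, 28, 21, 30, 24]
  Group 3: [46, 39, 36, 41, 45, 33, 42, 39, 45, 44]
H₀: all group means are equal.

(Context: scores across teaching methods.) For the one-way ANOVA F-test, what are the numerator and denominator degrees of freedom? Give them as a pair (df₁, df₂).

k = 3 groups, N = 30 total
df = (k−1, N−k) = (3−1, 30−3) = (2, 27)

degrees of freedom = [2, 27]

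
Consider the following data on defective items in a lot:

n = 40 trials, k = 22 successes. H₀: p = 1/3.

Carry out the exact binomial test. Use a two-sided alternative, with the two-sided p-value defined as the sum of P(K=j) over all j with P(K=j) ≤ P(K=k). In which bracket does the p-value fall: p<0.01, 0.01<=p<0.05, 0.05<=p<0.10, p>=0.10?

Exact binomial: n=40, k=22, p₀=1/3=0.3333
P(X=j) = C(n,j)·p₀^j·(1−p₀)^(n−j); p = Σ P(X=j) over j with P(X=j) ≤ P(X=22)
p-value (two-sided) = 0.00640
→ bracket: p<0.01

p-value bracket: p<0.01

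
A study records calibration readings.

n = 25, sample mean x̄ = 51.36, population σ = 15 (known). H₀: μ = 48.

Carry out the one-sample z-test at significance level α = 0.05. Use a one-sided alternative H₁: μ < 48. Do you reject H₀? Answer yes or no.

reject H₀: no

SE = σ/√n = 15/√25 = 3.0000
z = (x̄−μ₀)/SE = (51.36−48)/3.0000 = 1.1200
p-value (one-sided, H₁ less) = 0.86864
At α=0.05: p ≥ α → fail to reject H₀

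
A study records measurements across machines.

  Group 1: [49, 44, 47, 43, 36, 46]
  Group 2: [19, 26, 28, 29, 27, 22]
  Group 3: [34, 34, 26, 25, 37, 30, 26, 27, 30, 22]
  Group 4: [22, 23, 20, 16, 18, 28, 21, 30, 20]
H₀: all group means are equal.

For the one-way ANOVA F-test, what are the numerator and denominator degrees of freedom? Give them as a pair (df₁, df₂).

k = 4 groups, N = 31 total
df = (k−1, N−k) = (4−1, 31−4) = (3, 27)

degrees of freedom = [3, 27]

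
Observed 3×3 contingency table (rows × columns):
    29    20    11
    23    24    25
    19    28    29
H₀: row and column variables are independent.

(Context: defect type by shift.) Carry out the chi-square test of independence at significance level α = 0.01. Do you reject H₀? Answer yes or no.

reject H₀: no

Row totals [60, 72, 76], col totals [71, 72, 65], n=208
χ² = (29−20.48)²/20.48 + (20−20.77)²/20.77 + (11−18.75)²/18.75 + (23−24.58)²/24.58 + (24−24.92)²/24.92 + (25−22.50)²/22.50 + (19−25.94)²/25.94 + (28−26.31)²/26.31 + (29−23.75)²/23.75 = 10.3158
df = 4
p-value (upper-tail) = 0.03543
At α=0.01: p ≥ α → fail to reject H₀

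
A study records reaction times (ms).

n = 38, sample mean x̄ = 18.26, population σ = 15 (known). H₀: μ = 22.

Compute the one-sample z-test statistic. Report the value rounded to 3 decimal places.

SE = σ/√n = 15/√38 = 2.4333
z = (x̄−μ₀)/SE = (18.26−22)/2.4333 = -1.5370

test statistic = -1.537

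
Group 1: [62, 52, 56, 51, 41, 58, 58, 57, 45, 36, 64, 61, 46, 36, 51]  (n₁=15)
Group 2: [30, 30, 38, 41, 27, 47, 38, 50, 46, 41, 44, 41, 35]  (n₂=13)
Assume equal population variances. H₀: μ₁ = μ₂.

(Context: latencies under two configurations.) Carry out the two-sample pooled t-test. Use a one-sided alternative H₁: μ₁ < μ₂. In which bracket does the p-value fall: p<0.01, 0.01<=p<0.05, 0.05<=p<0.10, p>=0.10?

p-value bracket: p>=0.10

x̄₁=51.600, s₁=9.085, n₁=15
x̄₂=39.077, s₂=7.041, n₂=13
s_p² = [14·9.085² + 12·7.041²]/26 = 67.3278
SE = √(s_p²·(1/15+1/13)) = 3.1093
t = (51.600−39.077)/3.1093 = 4.0277
df = 26
p-value (one-sided, H₁ less) = 0.99978
→ bracket: p>=0.10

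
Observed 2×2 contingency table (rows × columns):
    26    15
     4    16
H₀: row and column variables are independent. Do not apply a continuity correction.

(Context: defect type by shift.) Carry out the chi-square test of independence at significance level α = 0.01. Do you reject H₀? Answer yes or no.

reject H₀: yes

Row totals [41, 20], col totals [30, 31], n=61
χ² = (26−20.16)²/20.16 + (15−20.84)²/20.84 + (4−9.84)²/9.84 + (16−10.16)²/10.16 = 10.1376
df = 1
p-value (upper-tail) = 0.00145
At α=0.01: p < α → reject H₀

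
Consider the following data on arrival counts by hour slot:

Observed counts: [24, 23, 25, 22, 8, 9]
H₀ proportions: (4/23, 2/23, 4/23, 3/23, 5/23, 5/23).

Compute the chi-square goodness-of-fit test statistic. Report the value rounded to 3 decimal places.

test statistic = 45.459

n = 111; E_i = n·p_i = [19.30, 9.65, 19.30, 14.48, 24.13, 24.13]
χ² = (24−19.30)²/19.30 + (23−9.65)²/9.65 + (25−19.30)²/19.30 + (22−14.48)²/14.48 + (8−24.13)²/24.13 + (9−24.13)²/24.13 = 45.4587
df = 5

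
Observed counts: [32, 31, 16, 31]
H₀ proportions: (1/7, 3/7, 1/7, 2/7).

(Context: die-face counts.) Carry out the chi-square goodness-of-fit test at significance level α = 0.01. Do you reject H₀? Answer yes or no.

n = 110; E_i = n·p_i = [15.71, 47.14, 15.71, 31.43]
χ² = (32−15.71)²/15.71 + (31−47.14)²/47.14 + (16−15.71)²/15.71 + (31−31.43)²/31.43 = 22.4167
df = 3
p-value (upper-tail) = 0.00005
At α=0.01: p < α → reject H₀

reject H₀: yes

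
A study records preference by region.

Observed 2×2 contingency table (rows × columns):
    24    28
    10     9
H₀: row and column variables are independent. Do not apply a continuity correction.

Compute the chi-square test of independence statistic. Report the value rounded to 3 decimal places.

Row totals [52, 19], col totals [34, 37], n=71
χ² = (24−24.90)²/24.90 + (28−27.10)²/27.10 + (10−9.10)²/9.10 + (9−9.90)²/9.90 = 0.2340
df = 1

test statistic = 0.234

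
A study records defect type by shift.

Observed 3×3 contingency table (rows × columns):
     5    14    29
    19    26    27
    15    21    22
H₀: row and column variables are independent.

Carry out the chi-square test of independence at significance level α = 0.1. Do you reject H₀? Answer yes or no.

reject H₀: yes

Row totals [48, 72, 58], col totals [39, 61, 78], n=178
χ² = (5−10.52)²/10.52 + (14−16.45)²/16.45 + (29−21.03)²/21.03 + (19−15.78)²/15.78 + (26−24.67)²/24.67 + (27−31.55)²/31.55 + (15−12.71)²/12.71 + (21−19.88)²/19.88 + (22−25.42)²/25.42 = 8.5986
df = 4
p-value (upper-tail) = 0.07195
At α=0.1: p < α → reject H₀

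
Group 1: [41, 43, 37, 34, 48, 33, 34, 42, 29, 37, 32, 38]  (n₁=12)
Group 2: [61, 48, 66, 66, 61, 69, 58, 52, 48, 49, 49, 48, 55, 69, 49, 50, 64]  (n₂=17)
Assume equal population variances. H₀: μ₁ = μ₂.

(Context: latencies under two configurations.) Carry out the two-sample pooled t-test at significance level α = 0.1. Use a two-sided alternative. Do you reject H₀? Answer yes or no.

reject H₀: yes

x̄₁=37.333, s₁=5.399, n₁=12
x̄₂=56.588, s₂=8.070, n₂=17
s_p² = [11·5.399² + 16·8.070²]/27 = 50.4735
SE = √(s_p²·(1/12+1/17)) = 2.6786
t = (37.333−56.588)/2.6786 = -7.1883
df = 27
p-value (two-sided) = 0.00000
At α=0.1: p < α → reject H₀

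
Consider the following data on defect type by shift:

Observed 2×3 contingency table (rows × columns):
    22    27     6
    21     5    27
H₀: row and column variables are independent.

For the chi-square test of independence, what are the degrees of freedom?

degrees of freedom = 2

df = (r−1)(c−1) = (2−1)·(3−1) = 2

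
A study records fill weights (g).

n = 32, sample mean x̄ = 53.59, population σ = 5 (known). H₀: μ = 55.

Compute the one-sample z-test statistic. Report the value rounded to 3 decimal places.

test statistic = -1.595

SE = σ/√n = 5/√32 = 0.8839
z = (x̄−μ₀)/SE = (53.59−55)/0.8839 = -1.5952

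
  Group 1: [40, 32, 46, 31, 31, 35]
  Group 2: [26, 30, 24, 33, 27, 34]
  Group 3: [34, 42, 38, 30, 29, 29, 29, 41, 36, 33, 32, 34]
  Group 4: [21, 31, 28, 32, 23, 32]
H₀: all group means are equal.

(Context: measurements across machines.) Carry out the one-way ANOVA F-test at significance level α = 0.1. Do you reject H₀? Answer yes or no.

reject H₀: yes

Group means [35.83, 29.00, 33.92, 27.83], grand mean 32.100
SSB = Σnᵢ(x̄ᵢ−x̄)² = 290.117; SSW = ΣΣ(x−x̄ᵢ)² = 606.583
MSB = 290.117/3 = 96.7056; MSW = 606.583/26 = 23.3301
F = MSB/MSW = 4.1451
df = (3, 26)
p-value (upper-tail) = 0.01582
At α=0.1: p < α → reject H₀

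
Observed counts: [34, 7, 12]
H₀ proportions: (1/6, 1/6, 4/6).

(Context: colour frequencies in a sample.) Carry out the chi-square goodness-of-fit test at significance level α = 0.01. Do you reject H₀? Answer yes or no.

reject H₀: yes

n = 53; E_i = n·p_i = [8.83, 8.83, 35.33]
χ² = (34−8.83)²/8.83 + (7−8.83)²/8.83 + (12−35.33)²/35.33 = 87.4906
df = 2
p-value (upper-tail) = 0.00000
At α=0.01: p < α → reject H₀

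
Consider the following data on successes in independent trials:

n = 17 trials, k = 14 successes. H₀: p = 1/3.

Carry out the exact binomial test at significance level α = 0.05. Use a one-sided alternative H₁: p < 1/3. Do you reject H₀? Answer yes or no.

Exact binomial: n=17, k=14, p₀=1/3=0.3333
P(X≤14) from Σ C(n,i)·p₀^i·(1−p₀)^(n−i)
p-value (one-sided, H₁ less) = 1.00000
At α=0.05: p ≥ α → fail to reject H₀

reject H₀: no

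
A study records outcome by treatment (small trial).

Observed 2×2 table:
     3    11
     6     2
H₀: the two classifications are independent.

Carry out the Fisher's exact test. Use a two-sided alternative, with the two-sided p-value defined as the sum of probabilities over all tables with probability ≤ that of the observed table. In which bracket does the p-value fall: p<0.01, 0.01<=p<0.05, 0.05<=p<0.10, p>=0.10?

Margins: r₁=14, r₂=8, c₁=9, c₂=13, n=22
p_obs = C(14,3)·C(8,6)/C(22,9); sum pmf over tables with pmf ≤ p_obs
p-value (two-sided) = 0.02601
→ bracket: 0.01<=p<0.05

p-value bracket: 0.01<=p<0.05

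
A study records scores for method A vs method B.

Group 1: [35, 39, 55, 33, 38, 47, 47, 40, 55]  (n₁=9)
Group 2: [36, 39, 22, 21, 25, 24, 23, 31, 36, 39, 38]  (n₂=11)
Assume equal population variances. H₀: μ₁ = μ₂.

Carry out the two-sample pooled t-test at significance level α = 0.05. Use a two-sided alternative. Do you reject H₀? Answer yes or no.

reject H₀: yes

x̄₁=43.222, s₁=8.167, n₁=9
x̄₂=30.364, s₂=7.433, n₂=11
s_p² = [8·8.167² + 10·7.433²]/18 = 60.3389
SE = √(s_p²·(1/9+1/11)) = 3.4914
t = (43.222−30.364)/3.4914 = 3.6830
df = 18
p-value (two-sided) = 0.00170
At α=0.05: p < α → reject H₀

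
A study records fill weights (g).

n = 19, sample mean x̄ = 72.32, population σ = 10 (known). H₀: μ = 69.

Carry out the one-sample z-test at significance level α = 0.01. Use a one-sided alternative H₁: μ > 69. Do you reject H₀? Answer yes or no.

SE = σ/√n = 10/√19 = 2.2942
z = (x̄−μ₀)/SE = (72.32−69)/2.2942 = 1.4472
p-value (one-sided, H₁ greater) = 0.07393
At α=0.01: p ≥ α → fail to reject H₀

reject H₀: no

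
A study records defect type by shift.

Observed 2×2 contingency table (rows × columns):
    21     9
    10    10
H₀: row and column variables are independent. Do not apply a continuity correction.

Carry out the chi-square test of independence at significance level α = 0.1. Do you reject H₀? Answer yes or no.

reject H₀: no

Row totals [30, 20], col totals [31, 19], n=50
χ² = (21−18.60)²/18.60 + (9−11.40)²/11.40 + (10−12.40)²/12.40 + (10−7.60)²/7.60 = 2.0374
df = 1
p-value (upper-tail) = 0.15348
At α=0.1: p ≥ α → fail to reject H₀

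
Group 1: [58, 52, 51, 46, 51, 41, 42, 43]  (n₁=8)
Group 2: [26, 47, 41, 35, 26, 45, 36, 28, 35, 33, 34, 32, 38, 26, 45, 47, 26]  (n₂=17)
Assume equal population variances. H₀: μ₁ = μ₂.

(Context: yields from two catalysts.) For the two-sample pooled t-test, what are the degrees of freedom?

degrees of freedom = 23

df = n₁ + n₂ − 2 = 8 + 17 − 2 = 23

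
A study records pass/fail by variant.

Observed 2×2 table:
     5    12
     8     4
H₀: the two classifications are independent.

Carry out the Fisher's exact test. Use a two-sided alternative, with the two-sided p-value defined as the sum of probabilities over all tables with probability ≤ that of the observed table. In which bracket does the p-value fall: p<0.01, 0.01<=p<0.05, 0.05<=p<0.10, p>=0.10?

p-value bracket: 0.05<=p<0.10

Margins: r₁=17, r₂=12, c₁=13, c₂=16, n=29
p_obs = C(17,5)·C(12,8)/C(29,13); sum pmf over tables with pmf ≤ p_obs
p-value (two-sided) = 0.06670
→ bracket: 0.05<=p<0.10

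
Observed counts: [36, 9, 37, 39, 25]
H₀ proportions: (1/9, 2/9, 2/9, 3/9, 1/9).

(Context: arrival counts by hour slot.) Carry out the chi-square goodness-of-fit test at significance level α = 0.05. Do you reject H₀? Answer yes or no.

reject H₀: yes

n = 146; E_i = n·p_i = [16.22, 32.44, 32.44, 48.67, 16.22]
χ² = (36−16.22)²/16.22 + (9−32.44)²/32.44 + (37−32.44)²/32.44 + (39−48.67)²/48.67 + (25−16.22)²/16.22 = 48.3630
df = 4
p-value (upper-tail) = 0.00000
At α=0.05: p < α → reject H₀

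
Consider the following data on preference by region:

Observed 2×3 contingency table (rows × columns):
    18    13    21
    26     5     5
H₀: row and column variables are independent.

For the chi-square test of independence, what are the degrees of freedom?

df = (r−1)(c−1) = (2−1)·(3−1) = 2

degrees of freedom = 2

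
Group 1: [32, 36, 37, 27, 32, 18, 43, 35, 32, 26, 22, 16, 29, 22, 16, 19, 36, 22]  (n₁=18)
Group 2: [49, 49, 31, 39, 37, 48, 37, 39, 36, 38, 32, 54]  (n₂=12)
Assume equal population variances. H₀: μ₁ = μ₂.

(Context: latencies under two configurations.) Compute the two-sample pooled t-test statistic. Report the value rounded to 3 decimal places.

x̄₁=27.778, s₁=8.092, n₁=18
x̄₂=40.750, s₂=7.387, n₂=12
s_p² = [17·8.092² + 11·7.387²]/28 = 61.1915
SE = √(s_p²·(1/18+1/12)) = 2.9153
t = (27.778−40.750)/2.9153 = -4.4497
df = 28

test statistic = -4.450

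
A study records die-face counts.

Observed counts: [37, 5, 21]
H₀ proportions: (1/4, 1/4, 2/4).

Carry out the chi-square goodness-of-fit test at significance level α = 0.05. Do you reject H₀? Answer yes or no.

n = 63; E_i = n·p_i = [15.75, 15.75, 31.50]
χ² = (37−15.75)²/15.75 + (5−15.75)²/15.75 + (21−31.50)²/31.50 = 39.5079
df = 2
p-value (upper-tail) = 0.00000
At α=0.05: p < α → reject H₀

reject H₀: yes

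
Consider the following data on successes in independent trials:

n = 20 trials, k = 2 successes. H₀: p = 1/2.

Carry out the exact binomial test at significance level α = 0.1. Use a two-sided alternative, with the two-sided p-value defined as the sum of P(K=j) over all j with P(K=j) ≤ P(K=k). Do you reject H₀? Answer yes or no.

Exact binomial: n=20, k=2, p₀=1/2=0.5000
P(X=j) = C(n,j)·p₀^j·(1−p₀)^(n−j); p = Σ P(X=j) over j with P(X=j) ≤ P(X=2)
p-value (two-sided) = 0.00040
At α=0.1: p < α → reject H₀

reject H₀: yes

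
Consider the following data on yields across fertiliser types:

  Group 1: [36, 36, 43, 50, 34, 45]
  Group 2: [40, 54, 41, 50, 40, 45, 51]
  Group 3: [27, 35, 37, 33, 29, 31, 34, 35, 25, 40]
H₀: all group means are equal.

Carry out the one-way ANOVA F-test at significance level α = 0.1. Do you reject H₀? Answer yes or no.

reject H₀: yes

Group means [40.67, 45.86, 32.60], grand mean 38.739
SSB = Σnᵢ(x̄ᵢ−x̄)² = 753.844; SSW = ΣΣ(x−x̄ᵢ)² = 594.590
MSB = 753.844/2 = 376.9222; MSW = 594.590/20 = 29.7295
F = MSB/MSW = 12.6784
df = (2, 20)
p-value (upper-tail) = 0.00028
At α=0.1: p < α → reject H₀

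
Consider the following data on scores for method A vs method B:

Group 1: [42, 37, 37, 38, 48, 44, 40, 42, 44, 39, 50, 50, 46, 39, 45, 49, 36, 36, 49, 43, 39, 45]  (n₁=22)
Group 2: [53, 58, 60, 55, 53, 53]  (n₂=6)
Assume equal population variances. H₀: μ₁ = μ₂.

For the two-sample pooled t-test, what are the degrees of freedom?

degrees of freedom = 26

df = n₁ + n₂ − 2 = 22 + 6 − 2 = 26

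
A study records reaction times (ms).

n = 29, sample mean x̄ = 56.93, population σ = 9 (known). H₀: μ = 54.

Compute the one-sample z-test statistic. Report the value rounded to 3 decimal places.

test statistic = 1.753

SE = σ/√n = 9/√29 = 1.6713
z = (x̄−μ₀)/SE = (56.93−54)/1.6713 = 1.7532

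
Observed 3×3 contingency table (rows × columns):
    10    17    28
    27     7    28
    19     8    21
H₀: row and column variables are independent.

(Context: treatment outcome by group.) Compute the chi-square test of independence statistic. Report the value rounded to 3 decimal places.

Row totals [55, 62, 48], col totals [56, 32, 77], n=165
χ² = (10−18.67)²/18.67 + (17−10.67)²/10.67 + (28−25.67)²/25.67 + (27−21.04)²/21.04 + (7−12.02)²/12.02 + (28−28.93)²/28.93 + (19−16.29)²/16.29 + (8−9.31)²/9.31 + (21−22.40)²/22.40 = 12.5346
df = 4

test statistic = 12.535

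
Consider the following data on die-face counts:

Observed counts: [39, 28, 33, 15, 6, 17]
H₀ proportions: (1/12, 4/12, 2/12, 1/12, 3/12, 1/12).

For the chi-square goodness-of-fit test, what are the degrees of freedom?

degrees of freedom = 5

df = k − 1 = 6 − 1 = 5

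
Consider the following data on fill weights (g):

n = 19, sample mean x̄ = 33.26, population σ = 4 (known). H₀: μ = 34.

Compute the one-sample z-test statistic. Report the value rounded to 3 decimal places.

SE = σ/√n = 4/√19 = 0.9177
z = (x̄−μ₀)/SE = (33.26−34)/0.9177 = -0.8064

test statistic = -0.806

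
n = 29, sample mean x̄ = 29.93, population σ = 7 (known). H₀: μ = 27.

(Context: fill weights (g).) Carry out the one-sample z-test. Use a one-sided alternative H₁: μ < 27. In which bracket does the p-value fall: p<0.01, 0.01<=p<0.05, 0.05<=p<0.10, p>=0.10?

p-value bracket: p>=0.10

SE = σ/√n = 7/√29 = 1.2999
z = (x̄−μ₀)/SE = (29.93−27)/1.2999 = 2.2541
p-value (one-sided, H₁ less) = 0.98790
→ bracket: p>=0.10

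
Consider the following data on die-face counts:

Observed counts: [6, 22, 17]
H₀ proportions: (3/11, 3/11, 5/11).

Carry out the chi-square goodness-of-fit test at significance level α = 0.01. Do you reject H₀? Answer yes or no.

reject H₀: yes

n = 45; E_i = n·p_i = [12.27, 12.27, 20.45]
χ² = (6−12.27)²/12.27 + (22−12.27)²/12.27 + (17−20.45)²/20.45 = 11.4993
df = 2
p-value (upper-tail) = 0.00318
At α=0.01: p < α → reject H₀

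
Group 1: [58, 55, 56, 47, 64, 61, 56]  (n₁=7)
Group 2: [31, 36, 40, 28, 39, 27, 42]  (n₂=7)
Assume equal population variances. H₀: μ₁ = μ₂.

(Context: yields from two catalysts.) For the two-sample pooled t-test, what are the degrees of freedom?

df = n₁ + n₂ − 2 = 7 + 7 − 2 = 12

degrees of freedom = 12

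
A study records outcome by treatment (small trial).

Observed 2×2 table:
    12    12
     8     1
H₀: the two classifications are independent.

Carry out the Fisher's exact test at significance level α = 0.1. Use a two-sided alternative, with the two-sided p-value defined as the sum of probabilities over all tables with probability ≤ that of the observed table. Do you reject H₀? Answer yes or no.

reject H₀: yes

Margins: r₁=24, r₂=9, c₁=20, c₂=13, n=33
p_obs = C(24,12)·C(9,8)/C(33,20); sum pmf over tables with pmf ≤ p_obs
p-value (two-sided) = 0.05596
At α=0.1: p < α → reject H₀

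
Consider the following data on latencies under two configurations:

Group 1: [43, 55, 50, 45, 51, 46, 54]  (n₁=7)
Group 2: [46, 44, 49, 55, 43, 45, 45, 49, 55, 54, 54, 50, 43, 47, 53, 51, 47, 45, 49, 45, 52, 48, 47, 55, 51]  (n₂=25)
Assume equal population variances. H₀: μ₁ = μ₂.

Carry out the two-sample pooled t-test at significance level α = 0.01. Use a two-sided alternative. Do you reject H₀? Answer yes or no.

x̄₁=49.143, s₁=4.598, n₁=7
x̄₂=48.880, s₂=3.951, n₂=25
s_p² = [6·4.598² + 24·3.951²]/30 = 16.7166
SE = √(s_p²·(1/7+1/25)) = 1.7484
t = (49.143−48.880)/1.7484 = 0.1503
df = 30
p-value (two-sided) = 0.88150
At α=0.01: p ≥ α → fail to reject H₀

reject H₀: no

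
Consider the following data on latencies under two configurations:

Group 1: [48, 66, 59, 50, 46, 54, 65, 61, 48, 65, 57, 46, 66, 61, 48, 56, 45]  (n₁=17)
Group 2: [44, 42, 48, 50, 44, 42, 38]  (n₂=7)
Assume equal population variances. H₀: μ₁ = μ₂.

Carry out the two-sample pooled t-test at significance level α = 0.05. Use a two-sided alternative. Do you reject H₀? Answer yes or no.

x̄₁=55.353, s₁=7.778, n₁=17
x̄₂=44.000, s₂=4.000, n₂=7
s_p² = [16·7.778² + 6·4.000²]/22 = 48.3583
SE = √(s_p²·(1/17+1/7)) = 3.1230
t = (55.353−44.000)/3.1230 = 3.6353
df = 22
p-value (two-sided) = 0.00146
At α=0.05: p < α → reject H₀

reject H₀: yes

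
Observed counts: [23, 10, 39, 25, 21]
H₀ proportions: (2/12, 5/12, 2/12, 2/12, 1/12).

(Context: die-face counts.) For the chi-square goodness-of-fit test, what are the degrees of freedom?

degrees of freedom = 4

df = k − 1 = 5 − 1 = 4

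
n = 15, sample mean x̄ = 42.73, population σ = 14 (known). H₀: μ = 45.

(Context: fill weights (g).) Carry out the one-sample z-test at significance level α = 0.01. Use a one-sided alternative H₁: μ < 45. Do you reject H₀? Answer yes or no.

reject H₀: no

SE = σ/√n = 14/√15 = 3.6148
z = (x̄−μ₀)/SE = (42.73−45)/3.6148 = -0.6280
p-value (one-sided, H₁ less) = 0.26501
At α=0.01: p ≥ α → fail to reject H₀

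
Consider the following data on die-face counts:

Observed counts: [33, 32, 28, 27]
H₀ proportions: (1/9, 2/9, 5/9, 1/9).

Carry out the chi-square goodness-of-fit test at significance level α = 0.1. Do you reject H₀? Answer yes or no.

n = 120; E_i = n·p_i = [13.33, 26.67, 66.67, 13.33]
χ² = (33−13.33)²/13.33 + (32−26.67)²/26.67 + (28−66.67)²/66.67 + (27−13.33)²/13.33 = 66.5100
df = 3
p-value (upper-tail) = 0.00000
At α=0.1: p < α → reject H₀

reject H₀: yes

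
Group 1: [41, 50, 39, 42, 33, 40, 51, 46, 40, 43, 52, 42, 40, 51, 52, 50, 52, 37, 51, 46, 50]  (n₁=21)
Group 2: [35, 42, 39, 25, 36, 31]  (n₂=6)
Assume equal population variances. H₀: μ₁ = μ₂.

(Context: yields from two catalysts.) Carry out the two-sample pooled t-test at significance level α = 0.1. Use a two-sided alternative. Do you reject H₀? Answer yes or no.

x̄₁=45.143, s₁=5.868, n₁=21
x̄₂=34.667, s₂=6.022, n₂=6
s_p² = [20·5.868² + 5·6.022²]/25 = 34.7962
SE = √(s_p²·(1/21+1/6)) = 2.7306
t = (45.143−34.667)/2.7306 = 3.8366
df = 25
p-value (two-sided) = 0.00075
At α=0.1: p < α → reject H₀

reject H₀: yes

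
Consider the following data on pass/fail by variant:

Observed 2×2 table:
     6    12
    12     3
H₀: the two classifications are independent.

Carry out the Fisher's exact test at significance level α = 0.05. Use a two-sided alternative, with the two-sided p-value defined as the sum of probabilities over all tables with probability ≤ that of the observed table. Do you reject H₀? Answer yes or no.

reject H₀: yes

Margins: r₁=18, r₂=15, c₁=18, c₂=15, n=33
p_obs = C(18,6)·C(15,12)/C(33,18); sum pmf over tables with pmf ≤ p_obs
p-value (two-sided) = 0.01346
At α=0.05: p < α → reject H₀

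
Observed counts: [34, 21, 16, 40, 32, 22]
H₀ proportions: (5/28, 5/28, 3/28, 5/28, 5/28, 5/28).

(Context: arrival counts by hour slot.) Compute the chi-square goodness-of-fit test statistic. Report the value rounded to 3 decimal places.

n = 165; E_i = n·p_i = [29.46, 29.46, 17.68, 29.46, 29.46, 29.46]
χ² = (34−29.46)²/29.46 + (21−29.46)²/29.46 + (16−17.68)²/17.68 + (40−29.46)²/29.46 + (32−29.46)²/29.46 + (22−29.46)²/29.46 = 9.1657
df = 5

test statistic = 9.166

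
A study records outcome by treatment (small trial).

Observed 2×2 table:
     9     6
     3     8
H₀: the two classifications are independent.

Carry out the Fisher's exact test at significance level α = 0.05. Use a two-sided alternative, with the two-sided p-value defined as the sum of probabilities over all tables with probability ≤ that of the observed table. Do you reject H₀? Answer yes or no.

Margins: r₁=15, r₂=11, c₁=12, c₂=14, n=26
p_obs = C(15,9)·C(11,3)/C(26,12); sum pmf over tables with pmf ≤ p_obs
p-value (two-sided) = 0.13025
At α=0.05: p ≥ α → fail to reject H₀

reject H₀: no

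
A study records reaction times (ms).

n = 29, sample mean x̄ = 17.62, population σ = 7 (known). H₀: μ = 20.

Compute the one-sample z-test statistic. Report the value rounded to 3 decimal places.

SE = σ/√n = 7/√29 = 1.2999
z = (x̄−μ₀)/SE = (17.62−20)/1.2999 = -1.8310

test statistic = -1.831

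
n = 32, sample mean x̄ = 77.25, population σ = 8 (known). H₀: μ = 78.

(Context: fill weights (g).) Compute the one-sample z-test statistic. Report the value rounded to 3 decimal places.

test statistic = -0.530

SE = σ/√n = 8/√32 = 1.4142
z = (x̄−μ₀)/SE = (77.25−78)/1.4142 = -0.5303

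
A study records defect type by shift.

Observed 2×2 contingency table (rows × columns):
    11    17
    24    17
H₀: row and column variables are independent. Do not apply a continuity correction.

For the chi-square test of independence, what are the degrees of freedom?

df = (r−1)(c−1) = (2−1)·(2−1) = 1

degrees of freedom = 1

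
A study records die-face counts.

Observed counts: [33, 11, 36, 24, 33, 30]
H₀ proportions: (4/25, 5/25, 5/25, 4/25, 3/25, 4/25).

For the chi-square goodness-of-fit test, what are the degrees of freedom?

degrees of freedom = 5

df = k − 1 = 6 − 1 = 5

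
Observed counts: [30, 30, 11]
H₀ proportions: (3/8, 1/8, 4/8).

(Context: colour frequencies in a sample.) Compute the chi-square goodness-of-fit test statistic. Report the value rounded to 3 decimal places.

n = 71; E_i = n·p_i = [26.62, 8.88, 35.50]
χ² = (30−26.62)²/26.62 + (30−8.88)²/8.88 + (11−35.50)²/35.50 = 67.6197
df = 2

test statistic = 67.620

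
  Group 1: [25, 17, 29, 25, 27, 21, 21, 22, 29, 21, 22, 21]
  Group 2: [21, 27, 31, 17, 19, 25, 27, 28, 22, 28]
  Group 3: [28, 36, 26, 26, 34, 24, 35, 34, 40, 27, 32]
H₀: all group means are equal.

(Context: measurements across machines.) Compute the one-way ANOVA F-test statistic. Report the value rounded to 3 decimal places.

test statistic = 9.793

Group means [23.33, 24.50, 31.09], grand mean 26.273
SSB = Σnᵢ(x̄ᵢ−x̄)² = 390.470; SSW = ΣΣ(x−x̄ᵢ)² = 598.076
MSB = 390.470/2 = 195.2348; MSW = 598.076/30 = 19.9359
F = MSB/MSW = 9.7931
df = (2, 30)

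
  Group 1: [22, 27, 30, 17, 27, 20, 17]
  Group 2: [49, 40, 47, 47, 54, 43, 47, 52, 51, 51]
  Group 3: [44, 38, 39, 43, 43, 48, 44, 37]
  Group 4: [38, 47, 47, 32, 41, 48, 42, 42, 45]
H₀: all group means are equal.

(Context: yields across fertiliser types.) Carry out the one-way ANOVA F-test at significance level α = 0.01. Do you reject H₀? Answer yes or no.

Group means [22.86, 48.10, 42.00, 42.44], grand mean 39.971
SSB = Σnᵢ(x̄ᵢ−x̄)² = 2798.991; SSW = ΣΣ(x−x̄ᵢ)² = 631.979
MSB = 2798.991/3 = 932.9971; MSW = 631.979/30 = 21.0660
F = MSB/MSW = 44.2893
df = (3, 30)
p-value (upper-tail) = 0.00000
At α=0.01: p < α → reject H₀

reject H₀: yes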